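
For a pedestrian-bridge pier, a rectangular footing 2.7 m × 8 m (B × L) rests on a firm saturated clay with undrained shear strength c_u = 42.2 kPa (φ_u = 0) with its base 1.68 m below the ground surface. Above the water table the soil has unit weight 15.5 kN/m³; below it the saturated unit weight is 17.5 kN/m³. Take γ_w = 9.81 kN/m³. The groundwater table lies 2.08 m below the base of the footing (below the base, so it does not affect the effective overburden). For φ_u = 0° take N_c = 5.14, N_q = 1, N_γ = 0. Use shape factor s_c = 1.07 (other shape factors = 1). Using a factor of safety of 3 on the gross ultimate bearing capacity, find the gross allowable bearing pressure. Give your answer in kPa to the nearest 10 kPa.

q_all ≈ 90 kPa

Overburden at base level: q = 15.5 × 1.68 = 26.04 kPa.
Cohesion term c·N_c·s_c = 42.2 × 5.14 × 1.07 = 232.09 kPa; surcharge term q·N_q = 26.04 × 1 = 26.04 kPa.
q_ult = 232.09 + 26.04 = 258.13 kPa.
q_all = 258.13 / 3 = 86.044 kPa.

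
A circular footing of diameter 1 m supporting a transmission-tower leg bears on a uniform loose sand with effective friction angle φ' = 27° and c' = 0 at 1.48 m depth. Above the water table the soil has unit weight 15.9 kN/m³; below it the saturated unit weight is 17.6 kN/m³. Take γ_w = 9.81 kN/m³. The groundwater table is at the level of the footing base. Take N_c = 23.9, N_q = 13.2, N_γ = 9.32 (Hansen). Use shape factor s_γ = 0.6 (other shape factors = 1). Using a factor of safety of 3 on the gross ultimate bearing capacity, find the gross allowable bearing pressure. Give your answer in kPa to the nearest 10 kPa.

q_all ≈ 110 kPa

Effective surcharge at the founding depth q = γ·D_f = 15.9 × 1.48 = 23.532 kPa.
The water table coincides with the base, so in the self-weight term γ → γ' = 7.79 kN/m³.
q_ult = q·N_q + 0.5·γ·B·N_γ·s_γ
     = 23.532 × 13.2 + 0.5 × 7.79 × 1 × 9.32 × 0.6
     = 310.62 + 21.781 = 332.4 kPa.
q_all = 332.4 / 3 = 110.8 kPa.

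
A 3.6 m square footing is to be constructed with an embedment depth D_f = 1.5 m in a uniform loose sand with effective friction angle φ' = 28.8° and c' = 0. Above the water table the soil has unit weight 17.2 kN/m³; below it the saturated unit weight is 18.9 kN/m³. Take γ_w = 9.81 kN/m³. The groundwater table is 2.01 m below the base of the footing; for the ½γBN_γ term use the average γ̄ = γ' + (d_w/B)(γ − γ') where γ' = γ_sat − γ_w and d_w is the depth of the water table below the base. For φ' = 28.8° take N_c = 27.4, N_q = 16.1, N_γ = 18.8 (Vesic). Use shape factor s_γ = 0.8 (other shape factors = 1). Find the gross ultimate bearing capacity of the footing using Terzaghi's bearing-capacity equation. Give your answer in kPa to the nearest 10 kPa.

q_ult ≈ 780 kPa

Effective surcharge at the founding depth q = γ·D_f = 17.2 × 1.5 = 25.8 kPa.
With d_w = 2.01 m < B, γ̄ = 9.09 + (2.01/3.6) × (17.2 − 9.09) = 13.618 kN/m³.
q_ult = q·N_q + 0.5·γ·B·N_γ·s_γ
     = 25.8 × 16.1 + 0.5 × 13.618 × 3.6 × 18.8 × 0.8
     = 415.38 + 368.67 = 784.05 kPa.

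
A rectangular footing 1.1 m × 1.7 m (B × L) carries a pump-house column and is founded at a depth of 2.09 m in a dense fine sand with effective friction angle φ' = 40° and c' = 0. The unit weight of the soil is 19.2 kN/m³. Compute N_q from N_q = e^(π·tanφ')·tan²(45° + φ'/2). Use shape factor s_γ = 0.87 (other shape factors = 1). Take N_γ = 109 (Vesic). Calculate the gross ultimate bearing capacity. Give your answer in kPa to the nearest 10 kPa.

tan40° = 0.8391, so N_q = e^(π×0.8391)·tan²(65°) = 13.959 × 4.599 = 64.2.
Overburden at base level: q = 19.2 × 2.09 = 40.128 kPa.
Surcharge term q·N_q = 40.128 × 64.195 = 2576 kPa; self-weight term 0.5·γ·B·N_γ·s_γ = 0.5 × 19.2 × 1.1 × 109 × 0.87 = 1001.4 kPa.
q_ult = 2576 + 1001.4 = 3577.4 kPa.

q_ult ≈ 3580 kPa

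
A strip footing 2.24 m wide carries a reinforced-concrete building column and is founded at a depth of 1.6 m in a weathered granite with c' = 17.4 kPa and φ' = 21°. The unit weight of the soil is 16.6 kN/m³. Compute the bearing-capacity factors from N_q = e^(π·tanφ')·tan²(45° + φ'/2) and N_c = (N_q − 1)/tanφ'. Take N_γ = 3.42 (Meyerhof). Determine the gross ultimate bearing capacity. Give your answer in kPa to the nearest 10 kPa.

tan21° = 0.3839, so N_q = e^(π×0.3839)·tan²(55.5°) = 3.34 × 2.117 = 7.07.
N_c = (7.07 − 1)/tan21° = 15.81.
Effective surcharge at the founding depth q = γ·D_f = 16.6 × 1.6 = 26.56 kPa.
q_ult = c·N_c + q·N_q + 0.5·γ·B·N_γ
     = 17.4 × 15.815 + 26.56 × 7.0708 + 0.5 × 16.6 × 2.24 × 3.42
     = 275.18 + 187.8 + 63.585 = 526.56 kPa.

q_ult ≈ 530 kPa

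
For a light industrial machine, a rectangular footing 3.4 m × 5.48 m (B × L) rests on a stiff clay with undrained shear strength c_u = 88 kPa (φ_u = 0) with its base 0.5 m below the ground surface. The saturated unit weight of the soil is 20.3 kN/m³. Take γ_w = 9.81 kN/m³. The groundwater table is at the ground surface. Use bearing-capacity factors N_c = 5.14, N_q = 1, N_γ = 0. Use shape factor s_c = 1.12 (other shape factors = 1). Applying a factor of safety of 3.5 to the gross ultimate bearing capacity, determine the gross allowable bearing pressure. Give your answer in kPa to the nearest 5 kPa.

With the water table at the surface the whole profile is submerged: γ' = 20.3 − 9.81 = 10.49 kN/m³, so q = γ'·D_f = 5.245 kPa.
q_ult = c·N_c·s_c + q·N_q
     = 88 × 5.14 × 1.12 + 5.245 × 1
     = 506.6 + 5.245 = 511.84 kPa.
q_all = q_ult / FS = 511.84 / 3.5 = 146.24 kPa.

q_all ≈ 145 kPa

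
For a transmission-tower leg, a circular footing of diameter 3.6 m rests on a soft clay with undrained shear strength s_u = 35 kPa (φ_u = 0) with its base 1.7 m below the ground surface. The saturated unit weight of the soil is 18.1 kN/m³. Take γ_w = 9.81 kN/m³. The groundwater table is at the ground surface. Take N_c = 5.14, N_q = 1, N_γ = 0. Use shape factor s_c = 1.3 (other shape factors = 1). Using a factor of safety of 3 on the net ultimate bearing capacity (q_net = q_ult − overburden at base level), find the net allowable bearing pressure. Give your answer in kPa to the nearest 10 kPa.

With the water table at the surface the whole profile is submerged: γ' = 18.1 − 9.81 = 8.29 kN/m³, so q = γ'·D_f = 14.093 kPa.
q_ult = c·N_c·s_c + q·N_q
     = 35 × 5.14 × 1.3 + 14.093 × 1
     = 233.87 + 14.093 = 247.96 kPa.
q_net = 247.96 − 14.093 = 233.87 kPa.
q_all(net) = 233.87 / 3 = 77.957 kPa.

q_all(net) ≈ 80 kPa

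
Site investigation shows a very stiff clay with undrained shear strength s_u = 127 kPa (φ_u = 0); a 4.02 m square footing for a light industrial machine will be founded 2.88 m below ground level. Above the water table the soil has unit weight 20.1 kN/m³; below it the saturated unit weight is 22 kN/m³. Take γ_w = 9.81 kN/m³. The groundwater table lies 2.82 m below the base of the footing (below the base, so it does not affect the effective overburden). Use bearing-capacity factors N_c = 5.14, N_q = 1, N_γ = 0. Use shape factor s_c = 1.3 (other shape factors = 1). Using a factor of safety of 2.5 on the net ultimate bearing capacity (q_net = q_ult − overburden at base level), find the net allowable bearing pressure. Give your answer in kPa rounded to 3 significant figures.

q_all(net) ≈ 339 kPa

Overburden at base level: q = 20.1 × 2.88 = 57.888 kPa.
Cohesion term c·N_c·s_c = 127 × 5.14 × 1.3 = 848.61 kPa; surcharge term q·N_q = 57.888 × 1 = 57.888 kPa.
q_ult = 848.61 + 57.888 = 906.5 kPa.
q_net = 906.5 − 57.888 = 848.61 kPa.
q_all(net) = 848.61 / 2.5 = 339.45 kPa.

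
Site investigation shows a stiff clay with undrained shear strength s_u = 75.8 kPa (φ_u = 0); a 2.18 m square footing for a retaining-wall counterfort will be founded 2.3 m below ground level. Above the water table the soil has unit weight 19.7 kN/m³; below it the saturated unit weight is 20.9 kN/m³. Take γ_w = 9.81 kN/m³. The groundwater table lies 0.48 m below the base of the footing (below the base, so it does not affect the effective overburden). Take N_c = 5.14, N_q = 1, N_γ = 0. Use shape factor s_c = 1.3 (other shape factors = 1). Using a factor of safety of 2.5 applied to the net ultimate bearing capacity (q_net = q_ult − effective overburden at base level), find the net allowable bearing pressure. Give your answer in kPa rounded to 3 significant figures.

q_all(net) ≈ 203 kPa

Effective surcharge at the founding depth q = γ·D_f = 19.7 × 2.3 = 45.31 kPa.
q_ult = c·N_c·s_c + q·N_q
     = 75.8 × 5.14 × 1.3 + 45.31 × 1
     = 506.5 + 45.31 = 551.81 kPa.
Net ultimate: q_net = 551.81 − 45.31 = 506.5 kPa.
q_all(net) = 506.5 / 2.5 = 202.6 kPa.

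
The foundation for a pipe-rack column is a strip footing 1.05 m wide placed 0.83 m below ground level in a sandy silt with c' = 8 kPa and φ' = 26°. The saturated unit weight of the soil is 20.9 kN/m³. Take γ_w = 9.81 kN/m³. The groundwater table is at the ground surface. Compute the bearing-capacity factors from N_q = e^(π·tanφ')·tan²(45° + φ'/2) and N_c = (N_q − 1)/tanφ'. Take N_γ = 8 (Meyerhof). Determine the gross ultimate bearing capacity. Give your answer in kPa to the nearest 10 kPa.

q_ult ≈ 330 kPa

tan26° = 0.4877, so N_q = e^(π×0.4877)·tan²(58°) = 4.629 × 2.561 = 11.85.
N_c = (11.85 − 1)/tan26° = 22.25.
With the water table at the surface the whole profile is submerged: γ' = 20.9 − 9.81 = 11.09 kN/m³, so q = γ'·D_f = 9.2047 kPa; the same γ' applies in the ½γBN_γ term.
q_ult = c·N_c + q·N_q + 0.5·γ·B·N_γ
     = 8 × 22.254 + 9.2047 × 11.854 + 0.5 × 11.09 × 1.05 × 8
     = 178.04 + 109.11 + 46.578 = 333.73 kPa.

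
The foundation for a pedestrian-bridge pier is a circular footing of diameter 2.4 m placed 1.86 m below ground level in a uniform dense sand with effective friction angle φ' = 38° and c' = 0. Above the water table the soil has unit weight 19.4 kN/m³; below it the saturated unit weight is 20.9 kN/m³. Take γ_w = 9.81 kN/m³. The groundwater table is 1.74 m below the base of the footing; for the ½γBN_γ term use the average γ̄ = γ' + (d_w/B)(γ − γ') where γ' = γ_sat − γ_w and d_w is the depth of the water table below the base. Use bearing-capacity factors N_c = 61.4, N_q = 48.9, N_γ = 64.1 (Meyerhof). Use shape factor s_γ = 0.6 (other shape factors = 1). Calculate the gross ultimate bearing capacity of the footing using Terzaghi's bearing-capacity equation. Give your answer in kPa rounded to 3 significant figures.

Overburden at base level: q = 19.4 × 1.86 = 36.084 kPa.
The water table is 1.74 m below the base (< B = 2.4 m), so the ½γBN_γ term uses γ̄ = γ' + (d_w/B)(γ − γ') = 11.09 + (1.74/2.4)(19.4 − 11.09) = 17.115 kN/m³.
Surcharge term q·N_q = 36.084 × 48.9 = 1764.5 kPa; self-weight term 0.5·γ·B·N_γ·s_γ = 0.5 × 17.115 × 2.4 × 64.1 × 0.6 = 789.88 kPa.
q_ult = 1764.5 + 789.88 = 2554.4 kPa.

q_ult ≈ 2550 kPa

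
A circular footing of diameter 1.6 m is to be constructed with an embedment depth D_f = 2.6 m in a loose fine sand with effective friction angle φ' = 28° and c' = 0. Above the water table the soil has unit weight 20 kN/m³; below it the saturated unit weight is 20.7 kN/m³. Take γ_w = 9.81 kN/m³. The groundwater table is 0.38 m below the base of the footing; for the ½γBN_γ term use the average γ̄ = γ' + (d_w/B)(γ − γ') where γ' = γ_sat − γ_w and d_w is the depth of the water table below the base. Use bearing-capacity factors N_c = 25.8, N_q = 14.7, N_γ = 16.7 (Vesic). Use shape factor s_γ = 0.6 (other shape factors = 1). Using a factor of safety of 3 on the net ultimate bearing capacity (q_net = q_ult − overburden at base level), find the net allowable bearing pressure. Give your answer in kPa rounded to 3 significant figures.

Effective surcharge at the founding depth q = γ·D_f = 20 × 2.6 = 52 kPa.
With d_w = 0.38 m < B, γ̄ = 10.89 + (0.38/1.6) × (20 − 10.89) = 13.054 kN/m³.
q_ult = q·N_q + 0.5·γ·B·N_γ·s_γ
     = 52 × 14.7 + 0.5 × 13.054 × 1.6 × 16.7 × 0.6
     = 764.4 + 104.64 = 869.04 kPa.
q_net = 869.04 − 52 = 817.04 kPa.
q_all(net) = 817.04 / 3 = 272.35 kPa.

q_all(net) ≈ 272 kPa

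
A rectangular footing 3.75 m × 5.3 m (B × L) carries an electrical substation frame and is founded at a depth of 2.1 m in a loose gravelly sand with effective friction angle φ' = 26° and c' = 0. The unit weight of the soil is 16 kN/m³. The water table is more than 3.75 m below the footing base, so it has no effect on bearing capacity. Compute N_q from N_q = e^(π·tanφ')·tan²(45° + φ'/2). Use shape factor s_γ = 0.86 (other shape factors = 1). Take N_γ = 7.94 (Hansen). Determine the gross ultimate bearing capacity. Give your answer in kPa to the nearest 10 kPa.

q_ult ≈ 600 kPa

tan26° = 0.4877, so N_q = e^(π×0.4877)·tan²(58°) = 4.629 × 2.561 = 11.85.
q = γ·D_f = 16 × 2.1 = 33.6 kPa.
q·N_q = 33.6 × 11.854 = 398.3 kPa
0.5·γ·B·N_γ·s_γ = 0.5 × 16 × 3.75 × 7.94 × 0.86 = 204.85 kPa
q_ult = 398.3 + 204.85 = 603.15 kPa.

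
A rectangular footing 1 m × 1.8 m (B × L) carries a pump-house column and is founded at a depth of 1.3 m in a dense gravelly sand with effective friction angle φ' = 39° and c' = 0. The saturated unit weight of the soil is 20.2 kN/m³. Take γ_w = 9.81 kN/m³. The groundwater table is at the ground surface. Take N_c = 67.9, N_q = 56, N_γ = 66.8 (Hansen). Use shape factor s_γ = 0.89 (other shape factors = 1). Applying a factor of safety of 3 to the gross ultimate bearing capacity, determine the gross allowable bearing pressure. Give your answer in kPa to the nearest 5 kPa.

q_all ≈ 355 kPa

γ' = 20.2 − 9.81 = 10.39 kN/m³ (submerged throughout). q = 10.39 × 1.3 = 13.507 kPa; the same γ' applies in the ½γBN_γ term.
q·N_q = 13.507 × 56 = 756.39 kPa
0.5·γ·B·N_γ·s_γ = 0.5 × 10.39 × 1 × 66.8 × 0.89 = 308.85 kPa
q_ult = 756.39 + 308.85 = 1065.2 kPa.
q_all = q_ult / FS = 1065.2 / 3 = 355.08 kPa.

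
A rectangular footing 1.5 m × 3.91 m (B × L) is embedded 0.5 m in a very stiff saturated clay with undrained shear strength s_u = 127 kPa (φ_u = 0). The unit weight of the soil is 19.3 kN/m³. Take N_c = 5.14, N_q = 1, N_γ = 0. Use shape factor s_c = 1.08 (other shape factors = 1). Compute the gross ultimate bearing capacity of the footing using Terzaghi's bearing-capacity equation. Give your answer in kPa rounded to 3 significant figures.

q_ult ≈ 715 kPa

q = γ·D_f = 19.3 × 0.5 = 9.65 kPa.
c·N_c·s_c = 127 × 5.14 × 1.08 = 705 kPa
q·N_q = 9.65 × 1 = 9.65 kPa
q_ult = 705 + 9.65 = 714.65 kPa.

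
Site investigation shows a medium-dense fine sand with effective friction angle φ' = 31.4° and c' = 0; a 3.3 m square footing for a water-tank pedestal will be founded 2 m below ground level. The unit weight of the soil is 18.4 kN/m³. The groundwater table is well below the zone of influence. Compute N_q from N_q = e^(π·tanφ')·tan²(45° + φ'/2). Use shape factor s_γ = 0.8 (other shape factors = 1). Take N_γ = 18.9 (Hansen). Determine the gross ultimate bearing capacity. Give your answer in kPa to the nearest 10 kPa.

tan31.4° = 0.6104, so N_q = e^(π×0.6104)·tan²(60.7°) = 6.805 × 3.175 = 21.61.
q = γ·D_f = 18.4 × 2 = 36.8 kPa.
q·N_q = 36.8 × 21.608 = 795.19 kPa
0.5·γ·B·N_γ·s_γ = 0.5 × 18.4 × 3.3 × 18.9 × 0.8 = 459.04 kPa
q_ult = 795.19 + 459.04 = 1254.2 kPa.

q_ult ≈ 1250 kPa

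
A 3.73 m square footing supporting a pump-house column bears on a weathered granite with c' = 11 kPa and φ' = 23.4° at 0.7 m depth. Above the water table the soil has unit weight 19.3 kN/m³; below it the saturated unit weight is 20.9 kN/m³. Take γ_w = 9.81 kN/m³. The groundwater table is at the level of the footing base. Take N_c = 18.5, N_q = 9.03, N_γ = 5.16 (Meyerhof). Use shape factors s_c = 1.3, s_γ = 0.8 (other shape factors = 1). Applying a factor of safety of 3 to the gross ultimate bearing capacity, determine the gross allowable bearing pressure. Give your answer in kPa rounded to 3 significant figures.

q_all ≈ 157 kPa

q = γ·D_f = 19.3 × 0.7 = 13.51 kPa.
For the ½γBN_γ term take γ' = 20.9 − 9.81 = 11.09 kN/m³ (soil below base is submerged).
c·N_c·s_c = 11 × 18.5 × 1.3 = 264.55 kPa
q·N_q = 13.51 × 9.03 = 122 kPa
0.5·γ·B·N_γ·s_γ = 0.5 × 11.09 × 3.73 × 5.16 × 0.8 = 85.379 kPa
q_ult = 264.55 + 122 + 85.379 = 471.92 kPa.
q_all = q_ult / FS = 471.92 / 3 = 157.31 kPa.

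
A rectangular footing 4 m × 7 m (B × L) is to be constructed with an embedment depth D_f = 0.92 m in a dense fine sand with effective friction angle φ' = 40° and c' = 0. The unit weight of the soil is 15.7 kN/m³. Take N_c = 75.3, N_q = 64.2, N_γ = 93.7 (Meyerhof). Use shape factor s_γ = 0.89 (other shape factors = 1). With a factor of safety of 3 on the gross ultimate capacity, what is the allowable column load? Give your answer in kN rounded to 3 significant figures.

Overburden at base level: q = 15.7 × 0.92 = 14.444 kPa.
Surcharge term q·N_q = 14.444 × 64.2 = 927.3 kPa; self-weight term 0.5·γ·B·N_γ·s_γ = 0.5 × 15.7 × 4 × 93.7 × 0.89 = 2618.5 kPa.
q_ult = 927.3 + 2618.5 = 3545.8 kPa.
Gross allowable pressure q_all = 3545.8 / 3 = 1181.9 kPa.
Footing area = 28 m², so allowable column load = 1181.9 × 28 = 33095 kN.

P_all ≈ 33100 kN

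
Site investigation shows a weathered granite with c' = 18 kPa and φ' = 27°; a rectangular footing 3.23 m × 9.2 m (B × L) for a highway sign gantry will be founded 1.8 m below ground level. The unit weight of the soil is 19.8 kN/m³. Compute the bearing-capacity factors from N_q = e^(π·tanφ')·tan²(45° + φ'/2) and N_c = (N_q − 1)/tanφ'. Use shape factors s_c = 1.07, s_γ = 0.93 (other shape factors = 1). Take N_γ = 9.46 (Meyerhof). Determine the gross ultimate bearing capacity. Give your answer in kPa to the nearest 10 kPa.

q_ult ≈ 1210 kPa

tan27° = 0.5095, so N_q = e^(π×0.5095)·tan²(58.5°) = 4.957 × 2.663 = 13.2.
N_c = (13.2 − 1)/tan27° = 23.94.
Effective surcharge at the founding depth q = γ·D_f = 19.8 × 1.8 = 35.64 kPa.
q_ult = c·N_c·s_c + q·N_q + 0.5·γ·B·N_γ·s_γ
     = 18 × 23.942 × 1.07 + 35.64 × 13.199 + 0.5 × 19.8 × 3.23 × 9.46 × 0.93
     = 461.13 + 470.42 + 281.33 = 1212.9 kPa.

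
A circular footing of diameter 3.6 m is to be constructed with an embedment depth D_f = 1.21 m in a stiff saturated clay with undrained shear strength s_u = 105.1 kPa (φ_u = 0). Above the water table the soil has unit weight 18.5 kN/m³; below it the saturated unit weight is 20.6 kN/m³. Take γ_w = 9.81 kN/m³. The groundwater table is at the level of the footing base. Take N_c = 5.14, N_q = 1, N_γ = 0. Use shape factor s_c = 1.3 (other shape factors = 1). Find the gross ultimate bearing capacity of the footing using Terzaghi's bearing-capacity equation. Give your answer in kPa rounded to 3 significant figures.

Effective surcharge at the founding depth q = γ·D_f = 18.5 × 1.21 = 22.385 kPa.
q_ult = c·N_c·s_c + q·N_q
     = 105.1 × 5.14 × 1.3 + 22.385 × 1
     = 702.28 + 22.385 = 724.66 kPa.

q_ult ≈ 725 kPa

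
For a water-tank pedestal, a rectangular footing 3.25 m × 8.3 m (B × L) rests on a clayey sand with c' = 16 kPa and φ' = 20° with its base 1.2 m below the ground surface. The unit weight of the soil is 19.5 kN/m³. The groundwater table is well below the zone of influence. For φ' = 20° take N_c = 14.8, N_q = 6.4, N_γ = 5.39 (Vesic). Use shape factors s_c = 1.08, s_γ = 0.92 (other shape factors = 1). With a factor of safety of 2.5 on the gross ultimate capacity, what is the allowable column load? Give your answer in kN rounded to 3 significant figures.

P_all ≈ 6070 kN

Effective surcharge at the founding depth q = γ·D_f = 19.5 × 1.2 = 23.4 kPa.
q_ult = c·N_c·s_c + q·N_q + 0.5·γ·B·N_γ·s_γ
     = 16 × 14.8 × 1.08 + 23.4 × 6.4 + 0.5 × 19.5 × 3.25 × 5.39 × 0.92
     = 255.74 + 149.76 + 157.13 = 562.64 kPa.
Gross allowable pressure q_all = 562.64 / 2.5 = 225.05 kPa.
Footing area = 26.975 m², so allowable column load = 225.05 × 26.975 = 6070.8 kN.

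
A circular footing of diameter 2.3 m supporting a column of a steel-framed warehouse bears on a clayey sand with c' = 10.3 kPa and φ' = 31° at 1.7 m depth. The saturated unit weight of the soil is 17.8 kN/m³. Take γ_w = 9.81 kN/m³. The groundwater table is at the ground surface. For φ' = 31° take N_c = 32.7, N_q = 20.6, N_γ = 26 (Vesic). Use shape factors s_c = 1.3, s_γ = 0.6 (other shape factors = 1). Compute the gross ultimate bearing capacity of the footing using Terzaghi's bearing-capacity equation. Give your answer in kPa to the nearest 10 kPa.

q_ult ≈ 860 kPa

With the water table at the surface the whole profile is submerged: γ' = 17.8 − 9.81 = 7.99 kN/m³, so q = γ'·D_f = 13.583 kPa; the same γ' applies in the ½γBN_γ term.
q_ult = c·N_c·s_c + q·N_q + 0.5·γ·B·N_γ·s_γ
     = 10.3 × 32.7 × 1.3 + 13.583 × 20.6 + 0.5 × 7.99 × 2.3 × 26 × 0.6
     = 437.85 + 279.81 + 143.34 = 861 kPa.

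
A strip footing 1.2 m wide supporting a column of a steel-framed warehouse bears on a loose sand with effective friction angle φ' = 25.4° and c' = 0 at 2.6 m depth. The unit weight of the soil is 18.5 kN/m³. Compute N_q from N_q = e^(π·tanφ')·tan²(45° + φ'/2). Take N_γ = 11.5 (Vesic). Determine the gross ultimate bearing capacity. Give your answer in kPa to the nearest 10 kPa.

q_ult ≈ 660 kPa

tan25.4° = 0.4748, so N_q = e^(π×0.4748)·tan²(57.7°) = 4.445 × 2.502 = 11.12.
q = γ·D_f = 18.5 × 2.6 = 48.1 kPa.
q·N_q = 48.1 × 11.122 = 534.97 kPa
0.5·γ·B·N_γ = 0.5 × 18.5 × 1.2 × 11.5 = 127.65 kPa
q_ult = 534.97 + 127.65 = 662.62 kPa.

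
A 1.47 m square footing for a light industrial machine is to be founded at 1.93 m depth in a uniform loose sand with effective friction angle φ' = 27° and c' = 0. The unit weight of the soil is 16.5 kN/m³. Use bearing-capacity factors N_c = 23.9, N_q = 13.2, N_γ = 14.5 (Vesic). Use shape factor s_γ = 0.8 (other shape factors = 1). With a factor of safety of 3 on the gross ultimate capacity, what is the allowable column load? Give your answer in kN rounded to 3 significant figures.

P_all ≈ 404 kN

Effective surcharge at the founding depth q = γ·D_f = 16.5 × 1.93 = 31.845 kPa.
q_ult = q·N_q + 0.5·γ·B·N_γ·s_γ
     = 31.845 × 13.2 + 0.5 × 16.5 × 1.47 × 14.5 × 0.8
     = 420.35 + 140.68 = 561.03 kPa.
Gross allowable pressure q_all = 561.03 / 3 = 187.01 kPa.
Footing area = 2.1609 m², so allowable column load = 187.01 × 2.1609 = 404.11 kN.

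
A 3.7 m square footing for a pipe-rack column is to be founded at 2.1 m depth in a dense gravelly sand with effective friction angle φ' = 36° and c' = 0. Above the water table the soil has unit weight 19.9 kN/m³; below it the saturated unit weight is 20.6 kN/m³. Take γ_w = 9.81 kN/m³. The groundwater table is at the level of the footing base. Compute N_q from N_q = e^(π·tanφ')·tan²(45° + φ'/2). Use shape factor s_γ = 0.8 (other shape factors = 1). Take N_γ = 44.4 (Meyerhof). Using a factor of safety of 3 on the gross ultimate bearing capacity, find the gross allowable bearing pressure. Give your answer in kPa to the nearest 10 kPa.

N_q = e^(π·tan36°)·tan²(63°) = 37.75.
Effective surcharge at the founding depth q = γ·D_f = 19.9 × 2.1 = 41.79 kPa.
The water table coincides with the base, so in the self-weight term γ → γ' = 10.79 kN/m³.
q_ult = q·N_q + 0.5·γ·B·N_γ·s_γ
     = 41.79 × 37.752 + 0.5 × 10.79 × 3.7 × 44.4 × 0.8
     = 1577.7 + 709.03 = 2286.7 kPa.
q_all = 2286.7 / 3 = 762.24 kPa.

q_all ≈ 760 kPa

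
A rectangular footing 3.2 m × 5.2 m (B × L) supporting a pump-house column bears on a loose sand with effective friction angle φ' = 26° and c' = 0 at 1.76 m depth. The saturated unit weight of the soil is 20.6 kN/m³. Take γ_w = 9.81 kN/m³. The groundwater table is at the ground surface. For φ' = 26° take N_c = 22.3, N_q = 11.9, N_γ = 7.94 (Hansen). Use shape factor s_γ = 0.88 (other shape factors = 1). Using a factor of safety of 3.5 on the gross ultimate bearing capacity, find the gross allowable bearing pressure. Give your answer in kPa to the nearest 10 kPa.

q_all ≈ 100 kPa

Water table at ground surface, so effective unit weight γ' = 20.6 − 9.81 = 10.79 kN/m³ is used throughout; overburden q = 10.79 × 1.76 = 18.99 kPa; the same γ' applies in the ½γBN_γ term.
Surcharge term q·N_q = 18.99 × 11.9 = 225.99 kPa; self-weight term 0.5·γ·B·N_γ·s_γ = 0.5 × 10.79 × 3.2 × 7.94 × 0.88 = 120.63 kPa.
q_ult = 225.99 + 120.63 = 346.61 kPa.
q_all = 346.61 / 3.5 = 99.032 kPa.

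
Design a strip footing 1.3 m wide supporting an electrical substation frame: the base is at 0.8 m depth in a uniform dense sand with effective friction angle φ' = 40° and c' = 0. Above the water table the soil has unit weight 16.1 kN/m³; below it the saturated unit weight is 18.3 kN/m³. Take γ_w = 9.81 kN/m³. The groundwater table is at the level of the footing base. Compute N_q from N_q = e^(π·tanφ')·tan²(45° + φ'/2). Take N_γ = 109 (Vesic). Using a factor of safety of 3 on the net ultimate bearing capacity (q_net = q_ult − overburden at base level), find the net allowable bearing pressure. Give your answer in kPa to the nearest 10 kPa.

N_q = e^(π·tan40°)·tan²(65°) = 64.2.
q = γ·D_f = 16.1 × 0.8 = 12.88 kPa.
For the ½γBN_γ term take γ' = 18.3 − 9.81 = 8.49 kN/m³ (soil below base is submerged).
q·N_q = 12.88 × 64.195 = 826.83 kPa
0.5·γ·B·N_γ = 0.5 × 8.49 × 1.3 × 109 = 601.52 kPa
q_ult = 826.83 + 601.52 = 1428.4 kPa.
q_net = 1428.4 − 12.88 = 1415.5 kPa.
q_all(net) = 1415.5 / 3 = 471.82 kPa.

q_all(net) ≈ 470 kPa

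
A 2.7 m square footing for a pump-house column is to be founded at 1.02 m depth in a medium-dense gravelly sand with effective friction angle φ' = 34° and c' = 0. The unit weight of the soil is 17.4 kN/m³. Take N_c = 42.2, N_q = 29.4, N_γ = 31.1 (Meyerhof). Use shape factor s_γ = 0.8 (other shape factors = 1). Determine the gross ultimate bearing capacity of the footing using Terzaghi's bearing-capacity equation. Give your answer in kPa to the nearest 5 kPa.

q_ult ≈ 1105 kPa

Effective surcharge at the founding depth q = γ·D_f = 17.4 × 1.02 = 17.748 kPa.
q_ult = q·N_q + 0.5·γ·B·N_γ·s_γ
     = 17.748 × 29.4 + 0.5 × 17.4 × 2.7 × 31.1 × 0.8
     = 521.79 + 584.43 = 1106.2 kPa.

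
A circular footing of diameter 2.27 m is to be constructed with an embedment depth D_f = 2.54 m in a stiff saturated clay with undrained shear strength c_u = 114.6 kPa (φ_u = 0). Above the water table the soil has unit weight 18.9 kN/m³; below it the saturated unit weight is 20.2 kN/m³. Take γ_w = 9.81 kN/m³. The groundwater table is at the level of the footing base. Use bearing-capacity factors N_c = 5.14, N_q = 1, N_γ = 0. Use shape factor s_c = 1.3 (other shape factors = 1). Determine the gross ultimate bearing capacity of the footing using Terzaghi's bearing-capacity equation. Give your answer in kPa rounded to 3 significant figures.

Effective surcharge at the founding depth q = γ·D_f = 18.9 × 2.54 = 48.006 kPa.
q_ult = c·N_c·s_c + q·N_q
     = 114.6 × 5.14 × 1.3 + 48.006 × 1
     = 765.76 + 48.006 = 813.76 kPa.

q_ult ≈ 814 kPa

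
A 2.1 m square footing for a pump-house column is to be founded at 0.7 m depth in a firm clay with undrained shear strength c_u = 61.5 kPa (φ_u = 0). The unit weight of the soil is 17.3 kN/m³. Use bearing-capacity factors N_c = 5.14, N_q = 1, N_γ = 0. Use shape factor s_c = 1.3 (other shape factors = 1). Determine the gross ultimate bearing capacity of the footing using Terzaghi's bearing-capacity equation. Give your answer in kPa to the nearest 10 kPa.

q_ult ≈ 420 kPa

q = γ·D_f = 17.3 × 0.7 = 12.11 kPa.
c·N_c·s_c = 61.5 × 5.14 × 1.3 = 410.94 kPa
q·N_q = 12.11 × 1 = 12.11 kPa
q_ult = 410.94 + 12.11 = 423.05 kPa.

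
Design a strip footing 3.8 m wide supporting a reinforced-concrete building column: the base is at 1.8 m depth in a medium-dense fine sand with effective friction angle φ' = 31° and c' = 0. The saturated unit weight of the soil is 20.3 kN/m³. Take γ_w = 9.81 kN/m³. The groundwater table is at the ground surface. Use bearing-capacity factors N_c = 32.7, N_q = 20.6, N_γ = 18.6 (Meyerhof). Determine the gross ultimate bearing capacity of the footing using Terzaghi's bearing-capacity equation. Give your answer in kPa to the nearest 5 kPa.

q_ult ≈ 760 kPa

Water table at ground surface, so effective unit weight γ' = 20.3 − 9.81 = 10.49 kN/m³ is used throughout; overburden q = 10.49 × 1.8 = 18.882 kPa; the same γ' applies in the ½γBN_γ term.
Surcharge term q·N_q = 18.882 × 20.6 = 388.97 kPa; self-weight term 0.5·γ·B·N_γ = 0.5 × 10.49 × 3.8 × 18.6 = 370.72 kPa.
q_ult = 388.97 + 370.72 = 759.69 kPa.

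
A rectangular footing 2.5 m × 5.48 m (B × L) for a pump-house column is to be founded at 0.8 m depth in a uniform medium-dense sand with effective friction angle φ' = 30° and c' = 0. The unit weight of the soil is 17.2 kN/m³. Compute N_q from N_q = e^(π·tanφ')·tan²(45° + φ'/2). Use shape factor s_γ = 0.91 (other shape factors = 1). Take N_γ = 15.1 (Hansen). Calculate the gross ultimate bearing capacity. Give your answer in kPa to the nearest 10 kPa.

tan30° = 0.5774, so N_q = e^(π×0.5774)·tan²(60°) = 6.134 × 3.0 = 18.4.
q = γ·D_f = 17.2 × 0.8 = 13.76 kPa.
q·N_q = 13.76 × 18.401 = 253.2 kPa
0.5·γ·B·N_γ·s_γ = 0.5 × 17.2 × 2.5 × 15.1 × 0.91 = 295.43 kPa
q_ult = 253.2 + 295.43 = 548.63 kPa.

q_ult ≈ 550 kPa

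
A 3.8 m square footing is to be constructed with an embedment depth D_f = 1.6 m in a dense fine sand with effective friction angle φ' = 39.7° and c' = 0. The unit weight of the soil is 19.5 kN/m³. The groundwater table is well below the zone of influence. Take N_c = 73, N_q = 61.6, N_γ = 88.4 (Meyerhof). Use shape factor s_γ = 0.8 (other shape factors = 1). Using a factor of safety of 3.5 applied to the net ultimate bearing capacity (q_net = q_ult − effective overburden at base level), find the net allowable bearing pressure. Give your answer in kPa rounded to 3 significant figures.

Effective surcharge at the founding depth q = γ·D_f = 19.5 × 1.6 = 31.2 kPa.
q_ult = q·N_q + 0.5·γ·B·N_γ·s_γ
     = 31.2 × 61.6 + 0.5 × 19.5 × 3.8 × 88.4 × 0.8
     = 1921.9 + 2620.2 = 4542.1 kPa.
Net ultimate: q_net = 4542.1 − 31.2 = 4510.9 kPa.
q_all(net) = 4510.9 / 3.5 = 1288.8 kPa.

q_all(net) ≈ 1290 kPa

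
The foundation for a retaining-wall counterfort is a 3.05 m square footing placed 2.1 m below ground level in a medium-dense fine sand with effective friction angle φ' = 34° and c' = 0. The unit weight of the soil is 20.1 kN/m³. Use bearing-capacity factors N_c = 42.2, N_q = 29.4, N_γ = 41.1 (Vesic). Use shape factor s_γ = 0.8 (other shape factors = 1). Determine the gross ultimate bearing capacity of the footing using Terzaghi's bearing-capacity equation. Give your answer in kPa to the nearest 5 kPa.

q_ult ≈ 2250 kPa

Overburden at base level: q = 20.1 × 2.1 = 42.21 kPa.
Surcharge term q·N_q = 42.21 × 29.4 = 1241 kPa; self-weight term 0.5·γ·B·N_γ·s_γ = 0.5 × 20.1 × 3.05 × 41.1 × 0.8 = 1007.9 kPa.
q_ult = 1241 + 1007.9 = 2248.8 kPa.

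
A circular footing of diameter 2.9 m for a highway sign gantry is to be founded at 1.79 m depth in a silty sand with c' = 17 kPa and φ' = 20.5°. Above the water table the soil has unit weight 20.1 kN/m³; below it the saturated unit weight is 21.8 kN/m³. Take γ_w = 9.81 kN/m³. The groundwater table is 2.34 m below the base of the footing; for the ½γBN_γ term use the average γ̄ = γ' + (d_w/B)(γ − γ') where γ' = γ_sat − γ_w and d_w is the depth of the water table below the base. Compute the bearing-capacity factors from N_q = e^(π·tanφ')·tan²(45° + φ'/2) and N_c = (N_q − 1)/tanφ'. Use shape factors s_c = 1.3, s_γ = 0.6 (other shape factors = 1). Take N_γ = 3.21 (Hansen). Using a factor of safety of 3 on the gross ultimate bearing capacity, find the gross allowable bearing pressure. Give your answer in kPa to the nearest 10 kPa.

q_all ≈ 210 kPa

N_q = e^(π·tan20.5°)·tan²(55.25°) = 6.73; N_c = (N_q − 1)/tanφ' = 15.31.
q = γ·D_f = 20.1 × 1.79 = 35.979 kPa.
γ' = 11.99 kN/m³; averaging over the depth B below the base, γ̄ = γ' + (d_w/B)(γ − γ') = 18.534 kN/m³.
c·N_c·s_c = 17 × 15.314 × 1.3 = 338.45 kPa
q·N_q = 35.979 × 6.7258 = 241.99 kPa
0.5·γ·B·N_γ·s_γ = 0.5 × 18.534 × 2.9 × 3.21 × 0.6 = 51.76 kPa
q_ult = 338.45 + 241.99 + 51.76 = 632.2 kPa.
q_all = 632.2 / 3 = 210.73 kPa.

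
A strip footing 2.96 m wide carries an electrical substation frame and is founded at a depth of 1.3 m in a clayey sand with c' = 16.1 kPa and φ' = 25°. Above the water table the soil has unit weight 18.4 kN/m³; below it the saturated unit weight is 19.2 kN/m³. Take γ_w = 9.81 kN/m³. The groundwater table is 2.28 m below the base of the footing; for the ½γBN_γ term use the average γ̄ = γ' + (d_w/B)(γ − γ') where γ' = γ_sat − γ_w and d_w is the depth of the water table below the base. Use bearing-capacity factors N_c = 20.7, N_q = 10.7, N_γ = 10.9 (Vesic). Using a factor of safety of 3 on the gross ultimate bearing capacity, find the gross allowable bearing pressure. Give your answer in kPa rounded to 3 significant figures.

Overburden at base level: q = 18.4 × 1.3 = 23.92 kPa.
The water table is 2.28 m below the base (< B = 2.96 m), so the ½γBN_γ term uses γ̄ = γ' + (d_w/B)(γ − γ') = 9.39 + (2.28/2.96)(18.4 − 9.39) = 16.33 kN/m³.
Cohesion term c·N_c = 16.1 × 20.7 = 333.27 kPa; surcharge term q·N_q = 23.92 × 10.7 = 255.94 kPa; self-weight term 0.5·γ·B·N_γ = 0.5 × 16.33 × 2.96 × 10.9 = 263.44 kPa.
q_ult = 333.27 + 255.94 + 263.44 = 852.65 kPa.
q_all = 852.65 / 3 = 284.22 kPa.

q_all ≈ 284 kPa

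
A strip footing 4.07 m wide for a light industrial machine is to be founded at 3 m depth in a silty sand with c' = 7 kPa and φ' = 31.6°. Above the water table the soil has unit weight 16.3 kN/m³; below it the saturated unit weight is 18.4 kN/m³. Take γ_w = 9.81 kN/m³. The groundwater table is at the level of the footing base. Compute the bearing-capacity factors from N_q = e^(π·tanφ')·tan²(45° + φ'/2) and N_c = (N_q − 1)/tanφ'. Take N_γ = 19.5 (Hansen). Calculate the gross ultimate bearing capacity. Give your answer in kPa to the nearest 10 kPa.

q_ult ≈ 1660 kPa

tan31.6° = 0.6152, so N_q = e^(π×0.6152)·tan²(60.8°) = 6.908 × 3.202 = 22.12.
N_c = (22.12 − 1)/tan31.6° = 34.33.
Effective surcharge at the founding depth q = γ·D_f = 16.3 × 3 = 48.9 kPa.
The water table coincides with the base, so in the self-weight term γ → γ' = 8.59 kN/m³.
q_ult = c·N_c + q·N_q + 0.5·γ·B·N_γ
     = 7 × 34.326 + 48.9 × 22.117 + 0.5 × 8.59 × 4.07 × 19.5
     = 240.28 + 1081.5 + 340.87 = 1662.7 kPa.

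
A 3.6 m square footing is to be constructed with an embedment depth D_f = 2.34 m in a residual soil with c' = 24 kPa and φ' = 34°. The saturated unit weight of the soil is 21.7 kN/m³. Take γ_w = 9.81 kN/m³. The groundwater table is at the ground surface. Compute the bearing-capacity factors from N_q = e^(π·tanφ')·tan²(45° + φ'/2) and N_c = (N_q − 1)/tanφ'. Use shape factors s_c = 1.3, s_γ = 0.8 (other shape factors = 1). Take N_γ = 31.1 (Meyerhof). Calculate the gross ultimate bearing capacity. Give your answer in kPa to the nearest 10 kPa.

q_ult ≈ 2670 kPa

tan34° = 0.6745, so N_q = e^(π×0.6745)·tan²(62°) = 8.323 × 3.537 = 29.44.
N_c = (29.44 − 1)/tan34° = 42.16.
With the water table at the surface the whole profile is submerged: γ' = 21.7 − 9.81 = 11.89 kN/m³, so q = γ'·D_f = 27.823 kPa; the same γ' applies in the ½γBN_γ term.
q_ult = c·N_c·s_c + q·N_q + 0.5·γ·B·N_γ·s_γ
     = 24 × 42.164 × 1.3 + 27.823 × 29.44 + 0.5 × 11.89 × 3.6 × 31.1 × 0.8
     = 1315.5 + 819.09 + 532.48 = 2667.1 kPa.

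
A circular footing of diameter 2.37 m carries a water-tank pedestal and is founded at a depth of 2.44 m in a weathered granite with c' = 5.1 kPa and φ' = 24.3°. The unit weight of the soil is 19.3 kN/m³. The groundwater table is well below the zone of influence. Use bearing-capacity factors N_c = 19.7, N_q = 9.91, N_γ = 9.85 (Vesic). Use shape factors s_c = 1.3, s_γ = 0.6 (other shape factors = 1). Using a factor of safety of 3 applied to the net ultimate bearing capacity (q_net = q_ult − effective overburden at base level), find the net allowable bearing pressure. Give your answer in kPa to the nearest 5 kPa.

q_all(net) ≈ 230 kPa

q = γ·D_f = 19.3 × 2.44 = 47.092 kPa.
c·N_c·s_c = 5.1 × 19.7 × 1.3 = 130.61 kPa
q·N_q = 47.092 × 9.91 = 466.68 kPa
0.5·γ·B·N_γ·s_γ = 0.5 × 19.3 × 2.37 × 9.85 × 0.6 = 135.16 kPa
q_ult = 130.61 + 466.68 + 135.16 = 732.46 kPa.
Net ultimate: q_net = 732.46 − 47.092 = 685.37 kPa.
q_all(net) = 685.37 / 3 = 228.46 kPa.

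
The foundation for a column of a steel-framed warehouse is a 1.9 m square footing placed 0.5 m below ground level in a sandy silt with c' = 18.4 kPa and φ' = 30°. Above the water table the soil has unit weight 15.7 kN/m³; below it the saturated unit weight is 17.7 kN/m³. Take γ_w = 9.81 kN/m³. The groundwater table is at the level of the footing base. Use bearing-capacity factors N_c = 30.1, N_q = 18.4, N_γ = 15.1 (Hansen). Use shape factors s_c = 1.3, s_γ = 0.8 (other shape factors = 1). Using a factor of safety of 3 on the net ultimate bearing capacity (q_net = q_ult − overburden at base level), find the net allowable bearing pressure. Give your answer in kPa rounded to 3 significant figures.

q_all(net) ≈ 316 kPa

q = γ·D_f = 15.7 × 0.5 = 7.85 kPa.
For the ½γBN_γ term take γ' = 17.7 − 9.81 = 7.89 kN/m³ (soil below base is submerged).
c·N_c·s_c = 18.4 × 30.1 × 1.3 = 719.99 kPa
q·N_q = 7.85 × 18.4 = 144.44 kPa
0.5·γ·B·N_γ·s_γ = 0.5 × 7.89 × 1.9 × 15.1 × 0.8 = 90.546 kPa
q_ult = 719.99 + 144.44 + 90.546 = 954.98 kPa.
q_net = 954.98 − 7.85 = 947.13 kPa.
q_all(net) = 947.13 / 3 = 315.71 kPa.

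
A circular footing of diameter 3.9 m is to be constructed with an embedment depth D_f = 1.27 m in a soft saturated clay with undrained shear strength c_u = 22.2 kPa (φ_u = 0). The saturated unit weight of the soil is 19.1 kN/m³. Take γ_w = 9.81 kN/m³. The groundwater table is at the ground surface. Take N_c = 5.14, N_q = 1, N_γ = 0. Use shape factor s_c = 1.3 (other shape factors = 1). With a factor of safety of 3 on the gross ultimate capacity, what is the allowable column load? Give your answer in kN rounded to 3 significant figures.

P_all ≈ 638 kN

γ' = 19.1 − 9.81 = 9.29 kN/m³ (submerged throughout). q = 9.29 × 1.27 = 11.798 kPa.
c·N_c·s_c = 22.2 × 5.14 × 1.3 = 148.34 kPa
q·N_q = 11.798 × 1 = 11.798 kPa
q_ult = 148.34 + 11.798 = 160.14 kPa.
Gross allowable pressure q_all = 160.14 / 3 = 53.38 kPa.
Footing area = 11.9459 m², so allowable column load = 53.38 × 11.9459 = 637.67 kN.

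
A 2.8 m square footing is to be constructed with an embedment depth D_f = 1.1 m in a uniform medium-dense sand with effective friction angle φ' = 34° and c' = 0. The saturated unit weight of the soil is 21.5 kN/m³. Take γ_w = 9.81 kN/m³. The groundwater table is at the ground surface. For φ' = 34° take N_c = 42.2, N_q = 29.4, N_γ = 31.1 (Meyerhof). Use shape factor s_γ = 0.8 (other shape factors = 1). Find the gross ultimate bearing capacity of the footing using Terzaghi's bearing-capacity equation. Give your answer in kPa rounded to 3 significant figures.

q_ult ≈ 785 kPa

Water table at ground surface, so effective unit weight γ' = 21.5 − 9.81 = 11.69 kN/m³ is used throughout; overburden q = 11.69 × 1.1 = 12.859 kPa; the same γ' applies in the ½γBN_γ term.
Surcharge term q·N_q = 12.859 × 29.4 = 378.05 kPa; self-weight term 0.5·γ·B·N_γ·s_γ = 0.5 × 11.69 × 2.8 × 31.1 × 0.8 = 407.19 kPa.
q_ult = 378.05 + 407.19 = 785.24 kPa.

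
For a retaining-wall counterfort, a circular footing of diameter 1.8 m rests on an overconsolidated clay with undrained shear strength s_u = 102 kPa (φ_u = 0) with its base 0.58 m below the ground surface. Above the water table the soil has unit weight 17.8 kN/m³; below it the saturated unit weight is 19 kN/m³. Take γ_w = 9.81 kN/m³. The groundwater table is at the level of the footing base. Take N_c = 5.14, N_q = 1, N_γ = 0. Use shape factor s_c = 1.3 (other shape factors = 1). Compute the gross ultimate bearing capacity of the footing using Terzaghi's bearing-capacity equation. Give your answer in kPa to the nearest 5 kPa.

q_ult ≈ 690 kPa

q = γ·D_f = 17.8 × 0.58 = 10.324 kPa.
c·N_c·s_c = 102 × 5.14 × 1.3 = 681.56 kPa
q·N_q = 10.324 × 1 = 10.324 kPa
q_ult = 681.56 + 10.324 = 691.89 kPa.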